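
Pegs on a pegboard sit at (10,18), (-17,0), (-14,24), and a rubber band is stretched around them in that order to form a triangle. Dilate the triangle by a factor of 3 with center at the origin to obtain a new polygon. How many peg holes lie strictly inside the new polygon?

Using the shoelace formula, 2A = |(10·0 − (-17)·18) + ((-17)·24 − (-14)·0) + ((-14)·18 − 10·24)| = 594, so the area is 297.
Along each edge there are gcd(|Δx|,|Δy|)+1 lattice points, so counting each shared vertex once the boundary has gcd(27,18) + gcd(3,24) + gcd(24,6) = 9+3+6 = 18.
Scaling by 3 multiplies the area by 3² = 9 (so the new area is 2673) and multiplies the boundary lattice-point count by 3, giving 54.
By Pick's theorem, the interior count of the dilated polygon is 2673 − 54/2 + 1 = 2647.

2647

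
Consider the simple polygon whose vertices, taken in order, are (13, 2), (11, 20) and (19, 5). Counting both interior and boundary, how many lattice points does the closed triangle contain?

61

By the shoelace formula, twice the signed area is |[13·20 − 11·2] + [11·5 − 19·20] + [19·2 − 13·5]| = 114, so the area is 57.
Along each edge there are gcd(|Δx|,|Δy|)+1 lattice points, so counting each shared vertex once the boundary has gcd(2,18) + gcd(8,15) + gcd(6,3) = 2+1+3 = 6.
Pick's theorem gives I = A − B/2 + 1 = 57 − 6/2 + 1 = 55, so the closed region contains I + B = 55 + 6 = 61 lattice points.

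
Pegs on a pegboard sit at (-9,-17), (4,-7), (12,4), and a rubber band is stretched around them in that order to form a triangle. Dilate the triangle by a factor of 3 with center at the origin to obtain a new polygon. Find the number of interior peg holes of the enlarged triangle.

Using the shoelace formula, 2A = |((-9)·(-7) − 4·(-17)) + (4·4 − 12·(-7)) + (12·(-17) − (-9)·4)| = 63, so the area is 63/2.
The number of boundary lattice points is Σ gcd(|Δx|,|Δy|) = gcd(13,10) + gcd(8,11) + gcd(21,21) = 1+1+21 = 23.
Scaling by 3 multiplies the area by 3² = 9 (so the new area is 567/2) and multiplies the boundary lattice-point count by 3, giving 69.
By Pick's theorem, the interior count of the dilated polygon is 567/2 − 69/2 + 1 = 250.

250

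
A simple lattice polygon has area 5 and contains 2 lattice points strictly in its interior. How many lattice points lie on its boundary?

Pick's theorem gives A = I + B/2 − 1, so B = 2(A − I + 1) = 2(5 − 2 + 1) = 8.

8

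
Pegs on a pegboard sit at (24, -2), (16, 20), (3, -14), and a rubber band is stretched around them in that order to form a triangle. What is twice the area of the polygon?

558

Using the shoelace formula, 2A = |[24·20 − 16·(-2)] + [16·(-14) − 3·20] + [3·(-2) − 24·(-14)]| = 558, so the area is 279.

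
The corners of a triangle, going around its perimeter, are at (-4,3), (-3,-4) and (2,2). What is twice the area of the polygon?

41

Using the shoelace formula, 2A = |((-4)·(-4) − (-3)·3) + ((-3)·2 − 2·(-4)) + (2·3 − (-4)·2)| = 41, so the area is 41/2.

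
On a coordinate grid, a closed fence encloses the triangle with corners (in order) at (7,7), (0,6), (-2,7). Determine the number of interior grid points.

Using the shoelace formula, 2A = |[7·6 − 0·7] + [0·7 − (-2)·6] + [(-2)·7 − 7·7]| = 9, so the area is 4.5.
Along each edge there are gcd(|Δx|,|Δy|)+1 lattice points, so counting each shared vertex once the boundary has gcd(7,1) + gcd(2,1) + gcd(9,0) = 1+1+9 = 11.
Pick's theorem gives I = A − B/2 + 1 = 4.5 − 11/2 + 1 = 0.

0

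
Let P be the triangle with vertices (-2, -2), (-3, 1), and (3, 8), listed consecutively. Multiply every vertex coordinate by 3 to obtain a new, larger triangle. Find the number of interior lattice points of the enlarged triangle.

By the shoelace formula, twice the signed area is |((-2)·1 − (-3)·(-2)) + ((-3)·8 − 3·1) + (3·(-2) − (-2)·8)| = 25, so the area is 12.5.
The number of boundary lattice points is Σ gcd(|Δx|,|Δy|) = gcd(1,3) + gcd(6,7) + gcd(5,10) = 1+1+5 = 7.
Scaling by 3 multiplies the area by 3² = 9 (so the new area is 112.5) and multiplies the boundary lattice-point count by 3, giving 21.
By Pick's theorem, the interior count of the dilated polygon is 112.5 − 21/2 + 1 = 103.

103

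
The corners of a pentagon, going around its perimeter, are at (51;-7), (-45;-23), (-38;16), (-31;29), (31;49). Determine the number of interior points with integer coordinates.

4400

The shoelace formula gives twice the area as |[51·(-23) − (-45)·(-7)] + [(-45)·16 − (-38)·(-23)] + [(-38)·29 − (-31)·16] + [(-31)·49 − 31·29] + [31·(-7) − 51·49]| = 8822, so the area is 4411.
Along each edge there are gcd(|Δx|,|Δy|)+1 lattice points, so counting each shared vertex once the boundary has gcd(96,16) + gcd(7,39) + gcd(7,13) + gcd(62,20) + gcd(20,56) = 16+1+1+2+4 = 24.
Pick's theorem gives I = A − B/2 + 1 = 4411 − 24/2 + 1 = 4400.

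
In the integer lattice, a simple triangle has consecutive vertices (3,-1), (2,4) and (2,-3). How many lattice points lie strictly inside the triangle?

0

The shoelace formula gives twice the area as |(3·4 − 2·(-1)) + (2·(-3) − 2·4) + (2·(-1) − 3·(-3))| = 7, so the area is 3.5.
The number of boundary lattice points is Σ gcd(|Δx|,|Δy|) = gcd(1,5) + gcd(0,7) + gcd(1,2) = 1+7+1 = 9.
By Pick's theorem A = I + B/2 − 1, so I = 3.5 − 9/2 + 1 = 0.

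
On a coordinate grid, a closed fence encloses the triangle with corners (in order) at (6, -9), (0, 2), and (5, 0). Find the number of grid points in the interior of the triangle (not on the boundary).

21

Using the shoelace formula, 2A = |(6·2 − 0·(-9)) + (0·0 − 5·2) + (5·(-9) − 6·0)| = 43, so the area is 21.5.
Along each edge there are gcd(|Δx|,|Δy|)+1 lattice points, so counting each shared vertex once the boundary has gcd(6,11) + gcd(5,2) + gcd(1,9) = 1+1+1 = 3.
By Pick's theorem A = I + B/2 − 1, so I = 21.5 − 3/2 + 1 = 21.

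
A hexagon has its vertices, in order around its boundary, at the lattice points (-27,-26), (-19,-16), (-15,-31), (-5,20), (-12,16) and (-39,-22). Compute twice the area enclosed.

The shoelace formula gives twice the area as |((-27)·(-16) − (-19)·(-26)) + ((-19)·(-31) − (-15)·(-16)) + ((-15)·20 − (-5)·(-31)) + ((-5)·16 − (-12)·20) + ((-12)·(-22) − (-39)·16) + ((-39)·(-26) − (-27)·(-22))| = 1300, so the area is 650.

1300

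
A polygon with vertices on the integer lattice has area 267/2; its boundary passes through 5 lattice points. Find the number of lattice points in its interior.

132

Pick's theorem A = I + B/2 − 1 rearranges to I = A − B/2 + 1 = 267/2 − 5/2 + 1 = 132.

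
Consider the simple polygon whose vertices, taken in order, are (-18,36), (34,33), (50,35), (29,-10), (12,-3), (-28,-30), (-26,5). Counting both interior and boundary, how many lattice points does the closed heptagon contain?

The shoelace formula gives twice the area as |((-18)·33 − 34·36) + (34·35 − 50·33) + (50·(-10) − 29·35) + (29·(-3) − 12·(-10)) + (12·(-30) − (-28)·(-3)) + ((-28)·5 − (-26)·(-30)) + ((-26)·36 − (-18)·5)| = 5970, so the area is 2985.
Along each edge there are gcd(|Δx|,|Δy|)+1 lattice points, so counting each shared vertex once the boundary has gcd(52,3) + gcd(16,2) + gcd(21,45) + gcd(17,7) + gcd(40,27) + gcd(2,35) + gcd(8,31) = 1+2+3+1+1+1+1 = 10.
Pick's theorem gives I = A − B/2 + 1 = 2985 − 10/2 + 1 = 2981, so the closed region contains I + B = 2981 + 10 = 2991 lattice points.

2991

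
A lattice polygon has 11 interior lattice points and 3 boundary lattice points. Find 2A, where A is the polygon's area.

By Pick's theorem, A = I + B/2 − 1 = 11 + 3/2 − 1 = 23/2.
Hence 2A = 23.

23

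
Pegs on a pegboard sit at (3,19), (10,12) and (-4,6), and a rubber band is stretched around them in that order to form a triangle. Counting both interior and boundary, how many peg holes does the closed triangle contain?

By the shoelace formula, twice the signed area is |(3·12 − 10·19) + (10·6 − (-4)·12) + ((-4)·19 − 3·6)| = 140, so the area is 70.
Summing gcd(|Δx|,|Δy|) over the edges gives the boundary count: gcd(7,7) + gcd(14,6) + gcd(7,13) = 7+2+1 = 10.
Pick's theorem gives I = A − B/2 + 1 = 70 − 10/2 + 1 = 66, so the closed region contains I + B = 66 + 10 = 76 lattice points.

76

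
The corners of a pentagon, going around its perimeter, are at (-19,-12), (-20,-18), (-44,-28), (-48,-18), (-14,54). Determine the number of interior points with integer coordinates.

The shoelace formula gives twice the area as |[(-19)·(-18) − (-20)·(-12)] + [(-20)·(-28) − (-44)·(-18)] + [(-44)·(-18) − (-48)·(-28)] + [(-48)·54 − (-14)·(-18)] + [(-14)·(-12) − (-19)·54]| = 2332, so the area is 1166.
Along each edge there are gcd(|Δx|,|Δy|)+1 lattice points, so counting each shared vertex once the boundary has gcd(1,6) + gcd(24,10) + gcd(4,10) + gcd(34,72) + gcd(5,66) = 1+2+2+2+1 = 8.
Pick's theorem gives I = A − B/2 + 1 = 1166 − 8/2 + 1 = 1163.

1163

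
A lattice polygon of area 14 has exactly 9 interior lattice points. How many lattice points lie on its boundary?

12

Pick's theorem gives A = I + B/2 − 1, so B = 2(A − I + 1) = 2(14 − 9 + 1) = 12.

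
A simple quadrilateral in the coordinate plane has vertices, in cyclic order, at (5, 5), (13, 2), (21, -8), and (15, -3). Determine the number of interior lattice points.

25

By the shoelace formula, twice the signed area is |(5·2 − 13·5) + (13·(-8) − 21·2) + (21·(-3) − 15·(-8)) + (15·5 − 5·(-3))| = 54, so the area is 27.
The number of boundary lattice points is Σ gcd(|Δx|,|Δy|) = gcd(8,3) + gcd(8,10) + gcd(6,5) + gcd(10,8) = 1+2+1+2 = 6.
By Pick's theorem A = I + B/2 − 1, so I = 27 − 6/2 + 1 = 25.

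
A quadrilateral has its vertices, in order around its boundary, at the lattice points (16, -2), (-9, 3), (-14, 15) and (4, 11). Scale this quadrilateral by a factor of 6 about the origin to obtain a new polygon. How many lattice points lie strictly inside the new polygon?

By the shoelace formula, twice the signed area is |[16·3 − (-9)·(-2)] + [(-9)·15 − (-14)·3] + [(-14)·11 − 4·15] + [4·(-2) − 16·11]| = 461, so the area is 230.5.
Summing gcd(|Δx|,|Δy|) over the edges gives the boundary count: gcd(25,5) + gcd(5,12) + gcd(18,4) + gcd(12,13) = 5+1+2+1 = 9.
Scaling by 6 multiplies the area by 6² = 36 (so the new area is 8298) and multiplies the boundary lattice-point count by 6, giving 54.
By Pick's theorem, the interior count of the dilated polygon is 8298 − 54/2 + 1 = 8272.

8272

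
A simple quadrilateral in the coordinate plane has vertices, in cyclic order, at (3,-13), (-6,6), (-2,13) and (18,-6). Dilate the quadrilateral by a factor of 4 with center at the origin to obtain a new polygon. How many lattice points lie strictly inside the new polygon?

4505

The shoelace formula gives twice the area as |(3·6 − (-6)·(-13)) + ((-6)·13 − (-2)·6) + ((-2)·(-6) − 18·13) + (18·(-13) − 3·(-6))| = 564, so the area is 282.
Along each edge there are gcd(|Δx|,|Δy|)+1 lattice points, so counting each shared vertex once the boundary has gcd(9,19) + gcd(4,7) + gcd(20,19) + gcd(15,7) = 1+1+1+1 = 4.
Scaling by 4 multiplies the area by 4² = 16 (so the new area is 4512) and multiplies the boundary lattice-point count by 4, giving 16.
By Pick's theorem, the interior count of the dilated polygon is 4512 − 16/2 + 1 = 4505.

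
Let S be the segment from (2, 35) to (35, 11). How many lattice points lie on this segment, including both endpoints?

4

The number of lattice points on a segment between lattice points is gcd(|Δx|,|Δy|) + 1 = gcd(33,24) + 1 = 3 + 1 = 4.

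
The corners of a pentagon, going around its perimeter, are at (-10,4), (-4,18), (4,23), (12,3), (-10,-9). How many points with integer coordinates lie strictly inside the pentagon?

The shoelace formula gives twice the area as |((-10)·18 − (-4)·4) + ((-4)·23 − 4·18) + (4·3 − 12·23) + (12·(-9) − (-10)·3) + ((-10)·4 − (-10)·(-9))| = 800, so the area is 400.
Summing gcd(|Δx|,|Δy|) over the edges gives the boundary count: gcd(6,14) + gcd(8,5) + gcd(8,20) + gcd(22,12) + gcd(0,13) = 2+1+4+2+13 = 22.
By Pick's theorem A = I + B/2 − 1, so I = 400 − 22/2 + 1 = 390.

390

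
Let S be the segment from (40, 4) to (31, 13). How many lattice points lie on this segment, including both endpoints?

The number of lattice points on a segment between lattice points is gcd(|Δx|,|Δy|) + 1 = gcd(9,9) + 1 = 9 + 1 = 10.

10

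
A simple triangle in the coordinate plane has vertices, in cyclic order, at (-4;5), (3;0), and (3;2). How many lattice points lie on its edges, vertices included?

Along each edge there are gcd(|Δx|,|Δy|)+1 lattice points, so counting each shared vertex once the boundary has gcd(7,5) + gcd(0,2) + gcd(7,3) = 1+2+1 = 4.

4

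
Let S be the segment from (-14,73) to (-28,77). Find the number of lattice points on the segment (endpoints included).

3

The number of lattice points on a segment between lattice points is gcd(|Δx|,|Δy|) + 1 = gcd(14,4) + 1 = 2 + 1 = 3.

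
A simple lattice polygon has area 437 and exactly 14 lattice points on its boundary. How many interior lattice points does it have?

From Pick's theorem, I = A − B/2 + 1 = 437 − 14/2 + 1 = 431.

431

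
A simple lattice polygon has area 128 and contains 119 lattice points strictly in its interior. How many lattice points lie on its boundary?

20

Pick's theorem gives A = I + B/2 − 1, so B = 2(A − I + 1) = 2(128 − 119 + 1) = 20.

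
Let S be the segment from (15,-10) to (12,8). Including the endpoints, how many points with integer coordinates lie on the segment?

4

The number of lattice points on a segment between lattice points is gcd(|Δx|,|Δy|) + 1 = gcd(3,18) + 1 = 3 + 1 = 4.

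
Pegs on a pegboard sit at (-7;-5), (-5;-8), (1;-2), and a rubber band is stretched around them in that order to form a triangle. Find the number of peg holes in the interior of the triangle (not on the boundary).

Using the shoelace formula, 2A = |((-7)·(-8) − (-5)·(-5)) + ((-5)·(-2) − 1·(-8)) + (1·(-5) − (-7)·(-2))| = 30, so the area is 15.
Along each edge there are gcd(|Δx|,|Δy|)+1 lattice points, so counting each shared vertex once the boundary has gcd(2,3) + gcd(6,6) + gcd(8,3) = 1+6+1 = 8.
By Pick's theorem A = I + B/2 − 1, so I = 15 − 8/2 + 1 = 12.

12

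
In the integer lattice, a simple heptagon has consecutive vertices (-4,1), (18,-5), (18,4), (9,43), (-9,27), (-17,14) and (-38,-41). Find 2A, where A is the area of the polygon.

By the shoelace formula, twice the signed area is |[(-4)·(-5) − 18·1] + [18·4 − 18·(-5)] + [18·43 − 9·4] + [9·27 − (-9)·43] + [(-9)·14 − (-17)·27] + [(-17)·(-41) − (-38)·14] + [(-38)·1 − (-4)·(-41)]| = 2892, so the area is 1446.

2892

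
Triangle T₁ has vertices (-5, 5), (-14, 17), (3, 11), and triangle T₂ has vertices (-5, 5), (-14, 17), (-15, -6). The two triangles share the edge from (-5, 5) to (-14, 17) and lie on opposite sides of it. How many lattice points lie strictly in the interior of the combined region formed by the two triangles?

The union is the simple quadrilateral with vertices (-5, 5), (3, 11), (-14, 17), (-15, -6) in order.
Using the shoelace formula, 2A = |((-5)·11 − 3·5) + (3·17 − (-14)·11) + ((-14)·(-6) − (-15)·17) + ((-15)·5 − (-5)·(-6))| = 369, so the area is 369/2.
Summing gcd(|Δx|,|Δy|) over the edges gives the boundary count: gcd(8,6) + gcd(17,6) + gcd(1,23) + gcd(10,11) = 2+1+1+1 = 5.
By Pick's theorem I = A − B/2 + 1 = 369/2 − 5/2 + 1 = 183.

183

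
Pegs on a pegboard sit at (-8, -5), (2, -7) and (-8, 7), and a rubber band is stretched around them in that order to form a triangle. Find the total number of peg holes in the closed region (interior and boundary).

By the shoelace formula, twice the signed area is |((-8)·(-7) − 2·(-5)) + (2·7 − (-8)·(-7)) + ((-8)·(-5) − (-8)·7)| = 120, so the area is 60.
Along each edge there are gcd(|Δx|,|Δy|)+1 lattice points, so counting each shared vertex once the boundary has gcd(10,2) + gcd(10,14) + gcd(0,12) = 2+2+12 = 16.
Pick's theorem gives I = A − B/2 + 1 = 60 − 16/2 + 1 = 53, so the closed region contains I + B = 53 + 16 = 69 lattice points.

69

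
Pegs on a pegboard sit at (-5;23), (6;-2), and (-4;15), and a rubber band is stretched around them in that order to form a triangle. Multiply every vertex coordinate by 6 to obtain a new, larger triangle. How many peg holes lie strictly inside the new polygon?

1126

The shoelace formula gives twice the area as |((-5)·(-2) − 6·23) + (6·15 − (-4)·(-2)) + ((-4)·23 − (-5)·15)| = 63, so the area is 63/2.
Along each edge there are gcd(|Δx|,|Δy|)+1 lattice points, so counting each shared vertex once the boundary has gcd(11,25) + gcd(10,17) + gcd(1,8) = 1+1+1 = 3.
Scaling by 6 multiplies the area by 6² = 36 (so the new area is 1134) and multiplies the boundary lattice-point count by 6, giving 18.
By Pick's theorem, the interior count of the dilated polygon is 1134 − 18/2 + 1 = 1126.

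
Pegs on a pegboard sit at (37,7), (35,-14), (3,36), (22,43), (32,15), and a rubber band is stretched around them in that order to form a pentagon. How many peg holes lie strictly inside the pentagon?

The shoelace formula gives twice the area as |[37·(-14) − 35·7] + [35·36 − 3·(-14)] + [3·43 − 22·36] + [22·15 − 32·43] + [32·7 − 37·15]| = 1501, so the area is 750.5.
The number of boundary lattice points is Σ gcd(|Δx|,|Δy|) = gcd(2,21) + gcd(32,50) + gcd(19,7) + gcd(10,28) + gcd(5,8) = 1+2+1+2+1 = 7.
Pick's theorem gives I = A − B/2 + 1 = 750.5 − 7/2 + 1 = 748.

748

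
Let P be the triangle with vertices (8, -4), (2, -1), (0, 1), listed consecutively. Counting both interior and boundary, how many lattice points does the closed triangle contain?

The shoelace formula gives twice the area as |(8·(-1) − 2·(-4)) + (2·1 − 0·(-1)) + (0·(-4) − 8·1)| = 6, so the area is 3.
Along each edge there are gcd(|Δx|,|Δy|)+1 lattice points, so counting each shared vertex once the boundary has gcd(6,3) + gcd(2,2) + gcd(8,5) = 3+2+1 = 6.
Pick's theorem gives I = A − B/2 + 1 = 3 − 6/2 + 1 = 1, so the closed region contains I + B = 1 + 6 = 7 lattice points.

7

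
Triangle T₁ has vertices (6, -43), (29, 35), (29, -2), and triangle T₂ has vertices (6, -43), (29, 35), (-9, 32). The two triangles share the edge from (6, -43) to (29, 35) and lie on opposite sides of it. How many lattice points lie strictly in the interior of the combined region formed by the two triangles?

1847

The union is the simple quadrilateral with vertices (6, -43), (29, -2), (29, 35), (-9, 32) in order.
By the shoelace formula, twice the signed area is |(6·(-2) − 29·(-43)) + (29·35 − 29·(-2)) + (29·32 − (-9)·35) + ((-9)·(-43) − 6·32)| = 3746, so the area is 1873.
Along each edge there are gcd(|Δx|,|Δy|)+1 lattice points, so counting each shared vertex once the boundary has gcd(23,41) + gcd(0,37) + gcd(38,3) + gcd(15,75) = 1+37+1+15 = 54.
By Pick's theorem I = A − B/2 + 1 = 1873 − 54/2 + 1 = 1847.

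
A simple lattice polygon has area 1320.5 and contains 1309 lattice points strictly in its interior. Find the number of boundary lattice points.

25

Pick's theorem gives A = I + B/2 − 1, so B = 2(A − I + 1) = 2(1320.5 − 1309 + 1) = 25.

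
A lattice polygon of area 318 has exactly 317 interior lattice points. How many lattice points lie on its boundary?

Pick's theorem gives A = I + B/2 − 1, so B = 2(A − I + 1) = 2(318 − 317 + 1) = 4.

4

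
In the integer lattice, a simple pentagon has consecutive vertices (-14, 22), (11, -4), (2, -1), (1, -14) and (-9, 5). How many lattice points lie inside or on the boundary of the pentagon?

237

By the shoelace formula, twice the signed area is |((-14)·(-4) − 11·22) + (11·(-1) − 2·(-4)) + (2·(-14) − 1·(-1)) + (1·5 − (-9)·(-14)) + ((-9)·22 − (-14)·5)| = 465, so the area is 465/2.
Summing gcd(|Δx|,|Δy|) over the edges gives the boundary count: gcd(25,26) + gcd(9,3) + gcd(1,13) + gcd(10,19) + gcd(5,17) = 1+3+1+1+1 = 7.
Pick's theorem gives I = A − B/2 + 1 = 465/2 − 7/2 + 1 = 230, so the closed region contains I + B = 230 + 7 = 237 lattice points.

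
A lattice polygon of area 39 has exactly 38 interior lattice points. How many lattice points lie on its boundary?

4

Pick's theorem gives A = I + B/2 − 1, so B = 2(A − I + 1) = 2(39 − 38 + 1) = 4.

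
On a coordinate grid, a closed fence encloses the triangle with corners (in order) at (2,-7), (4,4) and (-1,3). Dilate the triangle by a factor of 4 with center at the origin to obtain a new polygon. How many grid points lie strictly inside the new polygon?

419

The shoelace formula gives twice the area as |[2·4 − 4·(-7)] + [4·3 − (-1)·4] + [(-1)·(-7) − 2·3]| = 53, so the area is 53/2.
Summing gcd(|Δx|,|Δy|) over the edges gives the boundary count: gcd(2,11) + gcd(5,1) + gcd(3,10) = 1+1+1 = 3.
Scaling by 4 multiplies the area by 4² = 16 (so the new area is 424) and multiplies the boundary lattice-point count by 4, giving 12.
By Pick's theorem, the interior count of the dilated polygon is 424 − 12/2 + 1 = 419.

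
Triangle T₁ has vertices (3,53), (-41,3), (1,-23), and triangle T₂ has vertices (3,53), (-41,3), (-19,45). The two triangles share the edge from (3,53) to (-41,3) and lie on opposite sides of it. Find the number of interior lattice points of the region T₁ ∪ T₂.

1993

The union is the simple quadrilateral with vertices (3,53), (1,-23), (-41,3), (-19,45) in order.
Using the shoelace formula, 2A = |[3·(-23) − 1·53] + [1·3 − (-41)·(-23)] + [(-41)·45 − (-19)·3] + [(-19)·53 − 3·45]| = 3992, so the area is 1996.
The number of boundary lattice points is Σ gcd(|Δx|,|Δy|) = gcd(2,76) + gcd(42,26) + gcd(22,42) + gcd(22,8) = 2+2+2+2 = 8.
By Pick's theorem I = A − B/2 + 1 = 1996 − 8/2 + 1 = 1993.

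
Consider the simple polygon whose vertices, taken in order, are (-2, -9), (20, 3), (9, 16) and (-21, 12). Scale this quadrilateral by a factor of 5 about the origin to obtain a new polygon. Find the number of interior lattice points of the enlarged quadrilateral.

By the shoelace formula, twice the signed area is |((-2)·3 − 20·(-9)) + (20·16 − 9·3) + (9·12 − (-21)·16) + ((-21)·(-9) − (-2)·12)| = 1124, so the area is 562.
Along each edge there are gcd(|Δx|,|Δy|)+1 lattice points, so counting each shared vertex once the boundary has gcd(22,12) + gcd(11,13) + gcd(30,4) + gcd(19,21) = 2+1+2+1 = 6.
Scaling by 5 multiplies the area by 5² = 25 (so the new area is 14050) and multiplies the boundary lattice-point count by 5, giving 30.
By Pick's theorem, the interior count of the dilated polygon is 14050 − 30/2 + 1 = 14036.

14036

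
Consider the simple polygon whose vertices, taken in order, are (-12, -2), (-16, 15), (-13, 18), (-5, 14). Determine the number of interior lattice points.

106

Using the shoelace formula, 2A = |((-12)·15 − (-16)·(-2)) + ((-16)·18 − (-13)·15) + ((-13)·14 − (-5)·18) + ((-5)·(-2) − (-12)·14)| = 219, so the area is 219/2.
Along each edge there are gcd(|Δx|,|Δy|)+1 lattice points, so counting each shared vertex once the boundary has gcd(4,17) + gcd(3,3) + gcd(8,4) + gcd(7,16) = 1+3+4+1 = 9.
Pick's theorem gives I = A − B/2 + 1 = 219/2 − 9/2 + 1 = 106.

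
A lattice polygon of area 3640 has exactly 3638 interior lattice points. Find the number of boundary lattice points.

6

Pick's theorem gives A = I + B/2 − 1, so B = 2(A − I + 1) = 2(3640 − 3638 + 1) = 6.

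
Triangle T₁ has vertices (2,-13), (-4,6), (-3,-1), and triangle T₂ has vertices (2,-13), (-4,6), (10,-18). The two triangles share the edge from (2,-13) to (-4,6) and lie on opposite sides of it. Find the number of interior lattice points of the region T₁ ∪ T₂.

71

The union is the simple quadrilateral with vertices (2,-13), (-3,-1), (-4,6), (10,-18) in order.
The shoelace formula gives twice the area as |(2·(-1) − (-3)·(-13)) + ((-3)·6 − (-4)·(-1)) + ((-4)·(-18) − 10·6) + (10·(-13) − 2·(-18))| = 145, so the area is 72.5.
The number of boundary lattice points is Σ gcd(|Δx|,|Δy|) = gcd(5,12) + gcd(1,7) + gcd(14,24) + gcd(8,5) = 1+1+2+1 = 5.
By Pick's theorem I = A − B/2 + 1 = 72.5 − 5/2 + 1 = 71.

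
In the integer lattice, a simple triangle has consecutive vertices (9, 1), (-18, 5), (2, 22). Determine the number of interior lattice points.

266

By the shoelace formula, twice the signed area is |[9·5 − (-18)·1] + [(-18)·22 − 2·5] + [2·1 − 9·22]| = 539, so the area is 539/2.
The number of boundary lattice points is Σ gcd(|Δx|,|Δy|) = gcd(27,4) + gcd(20,17) + gcd(7,21) = 1+1+7 = 9.
Pick's theorem gives I = A − B/2 + 1 = 539/2 − 9/2 + 1 = 266.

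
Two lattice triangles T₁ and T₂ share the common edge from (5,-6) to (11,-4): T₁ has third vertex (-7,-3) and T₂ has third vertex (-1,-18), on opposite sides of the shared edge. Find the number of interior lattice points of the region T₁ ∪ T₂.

46

The union is the simple quadrilateral with vertices (5,-6), (-7,-3), (11,-4), (-1,-18) in order.
The shoelace formula gives twice the area as |[5·(-3) − (-7)·(-6)] + [(-7)·(-4) − 11·(-3)] + [11·(-18) − (-1)·(-4)] + [(-1)·(-6) − 5·(-18)]| = 102, so the area is 51.
The number of boundary lattice points is Σ gcd(|Δx|,|Δy|) = gcd(12,3) + gcd(18,1) + gcd(12,14) + gcd(6,12) = 3+1+2+6 = 12.
By Pick's theorem I = A − B/2 + 1 = 51 − 12/2 + 1 = 46.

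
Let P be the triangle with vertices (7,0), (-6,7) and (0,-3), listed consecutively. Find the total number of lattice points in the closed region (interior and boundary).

By the shoelace formula, twice the signed area is |[7·7 − (-6)·0] + [(-6)·(-3) − 0·7] + [0·0 − 7·(-3)]| = 88, so the area is 44.
The number of boundary lattice points is Σ gcd(|Δx|,|Δy|) = gcd(13,7) + gcd(6,10) + gcd(7,3) = 1+2+1 = 4.
Pick's theorem gives I = A − B/2 + 1 = 44 − 4/2 + 1 = 43, so the closed region contains I + B = 43 + 4 = 47 lattice points.

47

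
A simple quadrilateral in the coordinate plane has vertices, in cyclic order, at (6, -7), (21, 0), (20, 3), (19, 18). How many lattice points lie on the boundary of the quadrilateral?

The number of boundary lattice points is Σ gcd(|Δx|,|Δy|) = gcd(15,7) + gcd(1,3) + gcd(1,15) + gcd(13,25) = 1+1+1+1 = 4.

4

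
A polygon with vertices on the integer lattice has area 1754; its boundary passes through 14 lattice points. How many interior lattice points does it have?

Pick's theorem A = I + B/2 − 1 rearranges to I = A − B/2 + 1 = 1754 − 14/2 + 1 = 1748.

1748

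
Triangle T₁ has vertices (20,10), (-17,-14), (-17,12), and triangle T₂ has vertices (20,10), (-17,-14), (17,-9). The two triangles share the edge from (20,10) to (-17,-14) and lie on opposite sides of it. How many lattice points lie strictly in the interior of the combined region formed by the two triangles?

The union is the simple quadrilateral with vertices (20,10), (-17,12), (-17,-14), (17,-9) in order.
The shoelace formula gives twice the area as |[20·12 − (-17)·10] + [(-17)·(-14) − (-17)·12] + [(-17)·(-9) − 17·(-14)] + [17·10 − 20·(-9)]| = 1593, so the area is 1593/2.
Summing gcd(|Δx|,|Δy|) over the edges gives the boundary count: gcd(37,2) + gcd(0,26) + gcd(34,5) + gcd(3,19) = 1+26+1+1 = 29.
By Pick's theorem I = A − B/2 + 1 = 1593/2 − 29/2 + 1 = 783.

783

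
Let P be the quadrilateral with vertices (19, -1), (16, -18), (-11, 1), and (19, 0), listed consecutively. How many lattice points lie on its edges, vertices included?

4

Summing gcd(|Δx|,|Δy|) over the edges gives the boundary count: gcd(3,17) + gcd(27,19) + gcd(30,1) + gcd(0,1) = 1+1+1+1 = 4.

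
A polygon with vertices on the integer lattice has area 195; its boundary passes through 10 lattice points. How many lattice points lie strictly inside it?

191

From Pick's theorem, I = A − B/2 + 1 = 195 − 10/2 + 1 = 191.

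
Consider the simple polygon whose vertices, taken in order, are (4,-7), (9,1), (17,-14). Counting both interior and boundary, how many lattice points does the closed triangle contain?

72

Using the shoelace formula, 2A = |[4·1 − 9·(-7)] + [9·(-14) − 17·1] + [17·(-7) − 4·(-14)]| = 139, so the area is 139/2.
Summing gcd(|Δx|,|Δy|) over the edges gives the boundary count: gcd(5,8) + gcd(8,15) + gcd(13,7) = 1+1+1 = 3.
Pick's theorem gives I = A − B/2 + 1 = 139/2 − 3/2 + 1 = 69, so the closed region contains I + B = 69 + 3 = 72 lattice points.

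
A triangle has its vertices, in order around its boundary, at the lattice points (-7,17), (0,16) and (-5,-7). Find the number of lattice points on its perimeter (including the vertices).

4

The number of boundary lattice points is Σ gcd(|Δx|,|Δy|) = gcd(7,1) + gcd(5,23) + gcd(2,24) = 1+1+2 = 4.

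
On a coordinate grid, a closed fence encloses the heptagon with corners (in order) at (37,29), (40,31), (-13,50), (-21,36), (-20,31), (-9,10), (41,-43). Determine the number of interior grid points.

Using the shoelace formula, 2A = |(37·31 − 40·29) + (40·50 − (-13)·31) + ((-13)·36 − (-21)·50) + ((-21)·31 − (-20)·36) + ((-20)·10 − (-9)·31) + ((-9)·(-43) − 41·10) + (41·29 − 37·(-43))| = 5877, so the area is 2938.5.
Along each edge there are gcd(|Δx|,|Δy|)+1 lattice points, so counting each shared vertex once the boundary has gcd(3,2) + gcd(53,19) + gcd(8,14) + gcd(1,5) + gcd(11,21) + gcd(50,53) + gcd(4,72) = 1+1+2+1+1+1+4 = 11.
Pick's theorem gives I = A − B/2 + 1 = 2938.5 − 11/2 + 1 = 2934.

2934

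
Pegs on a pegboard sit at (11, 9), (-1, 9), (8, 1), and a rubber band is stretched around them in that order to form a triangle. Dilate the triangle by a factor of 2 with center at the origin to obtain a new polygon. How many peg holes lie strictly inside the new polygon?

179

Using the shoelace formula, 2A = |(11·9 − (-1)·9) + ((-1)·1 − 8·9) + (8·9 − 11·1)| = 96, so the area is 48.
Summing gcd(|Δx|,|Δy|) over the edges gives the boundary count: gcd(12,0) + gcd(9,8) + gcd(3,8) = 12+1+1 = 14.
Scaling by 2 multiplies the area by 2² = 4 (so the new area is 192) and multiplies the boundary lattice-point count by 2, giving 28.
By Pick's theorem, the interior count of the dilated polygon is 192 − 28/2 + 1 = 179.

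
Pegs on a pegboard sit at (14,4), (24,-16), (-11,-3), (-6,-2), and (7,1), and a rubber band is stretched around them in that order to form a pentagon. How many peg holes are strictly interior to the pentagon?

265

By the shoelace formula, twice the signed area is |[14·(-16) − 24·4] + [24·(-3) − (-11)·(-16)] + [(-11)·(-2) − (-6)·(-3)] + [(-6)·1 − 7·(-2)] + [7·4 − 14·1]| = 542, so the area is 271.
Along each edge there are gcd(|Δx|,|Δy|)+1 lattice points, so counting each shared vertex once the boundary has gcd(10,20) + gcd(35,13) + gcd(5,1) + gcd(13,3) + gcd(7,3) = 10+1+1+1+1 = 14.
Pick's theorem gives I = A − B/2 + 1 = 271 − 14/2 + 1 = 265.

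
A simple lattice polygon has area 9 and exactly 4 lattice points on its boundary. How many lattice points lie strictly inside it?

8

From Pick's theorem, I = A − B/2 + 1 = 9 − 4/2 + 1 = 8.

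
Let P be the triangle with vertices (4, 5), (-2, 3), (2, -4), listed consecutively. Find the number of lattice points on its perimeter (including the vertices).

4

Along each edge there are gcd(|Δx|,|Δy|)+1 lattice points, so counting each shared vertex once the boundary has gcd(6,2) + gcd(4,7) + gcd(2,9) = 2+1+1 = 4.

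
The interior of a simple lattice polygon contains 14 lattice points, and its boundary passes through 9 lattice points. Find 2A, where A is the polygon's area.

Pick's theorem states A = I + B/2 − 1, so A = 14 + 9/2 − 1 = 35/2.
Hence 2A = 35.

35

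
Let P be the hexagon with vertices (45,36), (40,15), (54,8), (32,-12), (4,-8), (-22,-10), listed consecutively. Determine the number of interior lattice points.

By the shoelace formula, twice the signed area is |(45·15 − 40·36) + (40·8 − 54·15) + (54·(-12) − 32·8) + (32·(-8) − 4·(-12)) + (4·(-10) − (-22)·(-8)) + ((-22)·36 − 45·(-10))| = 2925, so the area is 2925/2.
Summing gcd(|Δx|,|Δy|) over the edges gives the boundary count: gcd(5,21) + gcd(14,7) + gcd(22,20) + gcd(28,4) + gcd(26,2) + gcd(67,46) = 1+7+2+4+2+1 = 17.
Pick's theorem gives I = A − B/2 + 1 = 2925/2 − 17/2 + 1 = 1455.

1455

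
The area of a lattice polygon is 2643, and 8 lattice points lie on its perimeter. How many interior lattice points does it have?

Pick's theorem A = I + B/2 − 1 rearranges to I = A − B/2 + 1 = 2643 − 8/2 + 1 = 2640.

2640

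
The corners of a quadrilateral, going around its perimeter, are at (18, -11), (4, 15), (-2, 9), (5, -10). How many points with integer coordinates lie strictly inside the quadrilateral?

Using the shoelace formula, 2A = |[18·15 − 4·(-11)] + [4·9 − (-2)·15] + [(-2)·(-10) − 5·9] + [5·(-11) − 18·(-10)]| = 480, so the area is 240.
Along each edge there are gcd(|Δx|,|Δy|)+1 lattice points, so counting each shared vertex once the boundary has gcd(14,26) + gcd(6,6) + gcd(7,19) + gcd(13,1) = 2+6+1+1 = 10.
Pick's theorem gives I = A − B/2 + 1 = 240 − 10/2 + 1 = 236.

236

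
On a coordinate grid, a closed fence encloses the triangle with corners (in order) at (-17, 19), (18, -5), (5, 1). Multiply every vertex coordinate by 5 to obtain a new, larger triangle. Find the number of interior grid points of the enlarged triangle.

Using the shoelace formula, 2A = |[(-17)·(-5) − 18·19] + [18·1 − 5·(-5)] + [5·19 − (-17)·1]| = 102, so the area is 51.
The number of boundary lattice points is Σ gcd(|Δx|,|Δy|) = gcd(35,24) + gcd(13,6) + gcd(22,18) = 1+1+2 = 4.
Scaling by 5 multiplies the area by 5² = 25 (so the new area is 1275) and multiplies the boundary lattice-point count by 5, giving 20.
By Pick's theorem, the interior count of the dilated polygon is 1275 − 20/2 + 1 = 1266.

1266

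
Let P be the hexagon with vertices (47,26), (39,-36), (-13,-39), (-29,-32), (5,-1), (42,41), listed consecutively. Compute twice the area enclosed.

5809

The shoelace formula gives twice the area as |[47·(-36) − 39·26] + [39·(-39) − (-13)·(-36)] + [(-13)·(-32) − (-29)·(-39)] + [(-29)·(-1) − 5·(-32)] + [5·41 − 42·(-1)] + [42·26 − 47·41]| = 5809, so the area is 2904.5.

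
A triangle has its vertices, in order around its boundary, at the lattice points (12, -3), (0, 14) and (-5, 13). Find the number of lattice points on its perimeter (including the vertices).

3

Summing gcd(|Δx|,|Δy|) over the edges gives the boundary count: gcd(12,17) + gcd(5,1) + gcd(17,16) = 1+1+1 = 3.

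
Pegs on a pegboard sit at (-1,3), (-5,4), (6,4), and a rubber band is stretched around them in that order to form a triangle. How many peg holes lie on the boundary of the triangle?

Along each edge there are gcd(|Δx|,|Δy|)+1 lattice points, so counting each shared vertex once the boundary has gcd(4,1) + gcd(11,0) + gcd(7,1) = 1+11+1 = 13.

13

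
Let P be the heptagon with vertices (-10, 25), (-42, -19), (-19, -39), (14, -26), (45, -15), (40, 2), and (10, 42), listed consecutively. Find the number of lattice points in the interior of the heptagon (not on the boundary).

3760

Using the shoelace formula, 2A = |((-10)·(-19) − (-42)·25) + ((-42)·(-39) − (-19)·(-19)) + ((-19)·(-26) − 14·(-39)) + (14·(-15) − 45·(-26)) + (45·2 − 40·(-15)) + (40·42 − 10·2) + (10·25 − (-10)·42)| = 7537, so the area is 7537/2.
Summing gcd(|Δx|,|Δy|) over the edges gives the boundary count: gcd(32,44) + gcd(23,20) + gcd(33,13) + gcd(31,11) + gcd(5,17) + gcd(30,40) + gcd(20,17) = 4+1+1+1+1+10+1 = 19.
Pick's theorem gives I = A − B/2 + 1 = 7537/2 − 19/2 + 1 = 3760.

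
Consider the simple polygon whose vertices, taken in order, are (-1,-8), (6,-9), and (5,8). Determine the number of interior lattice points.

58

The shoelace formula gives twice the area as |((-1)·(-9) − 6·(-8)) + (6·8 − 5·(-9)) + (5·(-8) − (-1)·8)| = 118, so the area is 59.
Along each edge there are gcd(|Δx|,|Δy|)+1 lattice points, so counting each shared vertex once the boundary has gcd(7,1) + gcd(1,17) + gcd(6,16) = 1+1+2 = 4.
Pick's theorem gives I = A − B/2 + 1 = 59 − 4/2 + 1 = 58.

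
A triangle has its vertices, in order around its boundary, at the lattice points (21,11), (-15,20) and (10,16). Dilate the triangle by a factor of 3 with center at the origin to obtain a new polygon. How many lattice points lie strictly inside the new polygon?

349

Using the shoelace formula, 2A = |[21·20 − (-15)·11] + [(-15)·16 − 10·20] + [10·11 − 21·16]| = 81, so the area is 81/2.
Along each edge there are gcd(|Δx|,|Δy|)+1 lattice points, so counting each shared vertex once the boundary has gcd(36,9) + gcd(25,4) + gcd(11,5) = 9+1+1 = 11.
Scaling by 3 multiplies the area by 3² = 9 (so the new area is 729/2) and multiplies the boundary lattice-point count by 3, giving 33.
By Pick's theorem, the interior count of the dilated polygon is 729/2 − 33/2 + 1 = 349.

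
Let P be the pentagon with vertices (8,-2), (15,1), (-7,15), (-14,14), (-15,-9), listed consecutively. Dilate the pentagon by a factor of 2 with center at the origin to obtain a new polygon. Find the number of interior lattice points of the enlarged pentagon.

By the shoelace formula, twice the signed area is |(8·1 − 15·(-2)) + (15·15 − (-7)·1) + ((-7)·14 − (-14)·15) + ((-14)·(-9) − (-15)·14) + ((-15)·(-2) − 8·(-9))| = 820, so the area is 410.
Along each edge there are gcd(|Δx|,|Δy|)+1 lattice points, so counting each shared vertex once the boundary has gcd(7,3) + gcd(22,14) + gcd(7,1) + gcd(1,23) + gcd(23,7) = 1+2+1+1+1 = 6.
Scaling by 2 multiplies the area by 2² = 4 (so the new area is 1640) and multiplies the boundary lattice-point count by 2, giving 12.
By Pick's theorem, the interior count of the dilated polygon is 1640 − 12/2 + 1 = 1635.

1635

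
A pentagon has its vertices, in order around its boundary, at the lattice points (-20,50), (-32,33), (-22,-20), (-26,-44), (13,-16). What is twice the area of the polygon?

4072

Using the shoelace formula, 2A = |((-20)·33 − (-32)·50) + ((-32)·(-20) − (-22)·33) + ((-22)·(-44) − (-26)·(-20)) + ((-26)·(-16) − 13·(-44)) + (13·50 − (-20)·(-16))| = 4072, so the area is 2036.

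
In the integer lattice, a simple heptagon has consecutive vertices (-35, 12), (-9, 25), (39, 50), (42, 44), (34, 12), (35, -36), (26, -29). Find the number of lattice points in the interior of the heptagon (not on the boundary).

2984

Using the shoelace formula, 2A = |[(-35)·25 − (-9)·12] + [(-9)·50 − 39·25] + [39·44 − 42·50] + [42·12 − 34·44] + [34·(-36) − 35·12] + [35·(-29) − 26·(-36)] + [26·12 − (-35)·(-29)]| = 5994, so the area is 2997.
Summing gcd(|Δx|,|Δy|) over the edges gives the boundary count: gcd(26,13) + gcd(48,25) + gcd(3,6) + gcd(8,32) + gcd(1,48) + gcd(9,7) + gcd(61,41) = 13+1+3+8+1+1+1 = 28.
Pick's theorem gives I = A − B/2 + 1 = 2997 − 28/2 + 1 = 2984.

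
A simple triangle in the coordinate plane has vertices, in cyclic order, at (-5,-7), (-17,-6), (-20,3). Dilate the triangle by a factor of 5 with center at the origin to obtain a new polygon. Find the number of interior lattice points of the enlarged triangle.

1291

By the shoelace formula, twice the signed area is |[(-5)·(-6) − (-17)·(-7)] + [(-17)·3 − (-20)·(-6)] + [(-20)·(-7) − (-5)·3]| = 105, so the area is 52.5.
Along each edge there are gcd(|Δx|,|Δy|)+1 lattice points, so counting each shared vertex once the boundary has gcd(12,1) + gcd(3,9) + gcd(15,10) = 1+3+5 = 9.
Scaling by 5 multiplies the area by 5² = 25 (so the new area is 1312.5) and multiplies the boundary lattice-point count by 5, giving 45.
By Pick's theorem, the interior count of the dilated polygon is 1312.5 − 45/2 + 1 = 1291.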